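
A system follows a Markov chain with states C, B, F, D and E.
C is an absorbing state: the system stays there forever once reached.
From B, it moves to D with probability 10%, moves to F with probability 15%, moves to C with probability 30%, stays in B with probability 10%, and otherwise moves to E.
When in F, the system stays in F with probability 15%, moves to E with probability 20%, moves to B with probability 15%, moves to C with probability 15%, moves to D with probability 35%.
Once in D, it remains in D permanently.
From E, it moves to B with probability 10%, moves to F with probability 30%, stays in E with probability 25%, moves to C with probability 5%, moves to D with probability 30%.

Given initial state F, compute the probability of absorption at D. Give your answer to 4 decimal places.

Let h(s) be the probability of absorption at D starting from transient state s. Then h(D) = 1 and h(C) = 0. By first-step analysis:
h(B) = 0.3·0 + 0.1·h(B) + 0.15·h(F) + 0.1·1 + 0.35·h(E)
h(F) = 0.15·0 + 0.15·h(B) + 0.15·h(F) + 0.35·1 + 0.2·h(E)
h(E) = 0.05·0 + 0.1·h(B) + 0.3·h(F) + 0.3·1 + 0.25·h(E)
Solving: h(B) = 0.5109, h(F) = 0.6757, h(E) = 0.7384.
Starting from F, the probability is 0.6757.

0.6757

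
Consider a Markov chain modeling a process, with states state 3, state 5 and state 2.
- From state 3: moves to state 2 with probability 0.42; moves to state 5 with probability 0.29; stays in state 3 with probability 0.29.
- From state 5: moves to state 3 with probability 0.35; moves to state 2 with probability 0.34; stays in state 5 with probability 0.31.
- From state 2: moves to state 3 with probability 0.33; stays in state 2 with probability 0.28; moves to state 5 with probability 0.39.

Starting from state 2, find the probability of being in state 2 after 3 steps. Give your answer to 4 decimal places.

Propagate the distribution vector 3 steps from state 2.
After 0 steps: (0.0000, 0.0000, 1.0000)
After 1 step: (0.3300, 0.3900, 0.2800)
After 2 steps: (0.3246, 0.3258, 0.3496)
After 3 steps: (0.3235, 0.3315, 0.3450)
P(in state 2 after 3 steps) = 0.3450

0.3450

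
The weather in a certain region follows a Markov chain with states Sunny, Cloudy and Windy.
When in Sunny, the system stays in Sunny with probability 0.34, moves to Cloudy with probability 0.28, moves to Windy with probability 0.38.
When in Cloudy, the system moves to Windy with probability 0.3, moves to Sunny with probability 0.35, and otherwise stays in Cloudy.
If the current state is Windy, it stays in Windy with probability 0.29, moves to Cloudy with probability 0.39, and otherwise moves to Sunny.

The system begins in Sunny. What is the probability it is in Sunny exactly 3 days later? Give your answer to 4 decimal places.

0.3369

Propagate the distribution vector 3 days from Sunny.
After 0 days: (1.0000, 0.0000, 0.0000)
After 1 day: (0.3400, 0.2800, 0.3800)
After 2 days: (0.3352, 0.3414, 0.3234)
After 3 days: (0.3369, 0.3395, 0.3236)
P(in Sunny after 3 days) = 0.3369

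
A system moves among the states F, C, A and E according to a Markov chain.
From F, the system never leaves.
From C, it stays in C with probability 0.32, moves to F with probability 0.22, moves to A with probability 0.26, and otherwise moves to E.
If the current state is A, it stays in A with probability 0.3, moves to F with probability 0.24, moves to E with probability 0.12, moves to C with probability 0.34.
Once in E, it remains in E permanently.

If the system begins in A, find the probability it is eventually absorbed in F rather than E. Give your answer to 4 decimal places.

Let h(s) be the probability of absorption at F starting from transient state s. Then h(F) = 1 and h(E) = 0. By first-step analysis:
h(C) = 0.22·1 + 0.32·h(C) + 0.26·h(A) + 0.2·0
h(A) = 0.24·1 + 0.34·h(C) + 0.3·h(A) + 0.12·0
Solving: h(C) = 0.5583, h(A) = 0.6140.
Starting from A, the probability is 0.6140.

0.6140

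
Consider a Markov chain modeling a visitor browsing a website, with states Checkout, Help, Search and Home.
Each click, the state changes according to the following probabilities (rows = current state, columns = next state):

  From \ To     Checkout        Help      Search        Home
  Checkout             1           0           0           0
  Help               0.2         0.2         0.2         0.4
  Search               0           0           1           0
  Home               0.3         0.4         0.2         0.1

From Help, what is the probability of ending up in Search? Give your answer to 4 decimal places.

0.4643

Let h(s) be the probability of absorption at Search starting from transient state s. Then h(Search) = 1 and h(Checkout) = 0. By first-step analysis:
h(Help) = 0.2·0 + 0.2·h(Help) + 0.2·1 + 0.4·h(Home)
h(Home) = 0.3·0 + 0.4·h(Help) + 0.2·1 + 0.1·h(Home)
Solving: h(Help) = 0.4643, h(Home) = 0.4286.
Starting from Help, the probability is 0.4643.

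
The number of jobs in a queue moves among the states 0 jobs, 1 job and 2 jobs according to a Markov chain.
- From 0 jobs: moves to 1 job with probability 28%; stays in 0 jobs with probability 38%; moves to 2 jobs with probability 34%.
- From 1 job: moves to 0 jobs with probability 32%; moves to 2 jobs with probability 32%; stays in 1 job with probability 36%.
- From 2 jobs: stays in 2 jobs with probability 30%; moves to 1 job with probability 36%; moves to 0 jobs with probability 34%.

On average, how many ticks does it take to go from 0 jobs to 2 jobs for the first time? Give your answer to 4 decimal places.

Let t(s) be the expected number of ticks to first reach 2 jobs from state s, with t(2 jobs) = 0. Conditioning on the first tick:
t(0 jobs) = 1 + 0.38·t(0 jobs) + 0.28·t(1 job)
t(1 job) = 1 + 0.32·t(0 jobs) + 0.36·t(1 job)
Solving: t(0 jobs) = 2.9948, t(1 job) = 3.0599.
Expected ticks from 0 jobs to 2 jobs: 2.9948.

2.9948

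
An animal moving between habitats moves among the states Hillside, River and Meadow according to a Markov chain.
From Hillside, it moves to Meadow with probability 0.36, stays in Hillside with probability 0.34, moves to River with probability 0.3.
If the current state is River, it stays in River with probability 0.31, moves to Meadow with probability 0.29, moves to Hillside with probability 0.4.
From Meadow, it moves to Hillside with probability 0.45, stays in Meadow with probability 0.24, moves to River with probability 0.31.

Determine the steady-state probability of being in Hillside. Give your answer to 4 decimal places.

Let the stationary distribution be π with π = πP and π_1 + π_2 + π_3 = 1.
π_1 = 0.34·π_1 + 0.4·π_2 + 0.45·π_3
π_2 = 0.3·π_1 + 0.31·π_2 + 0.31·π_3
Solving with the normalization constraint gives π = (0.3916, 0.3061, 0.3023).
So the stationary probability of Hillside is 0.3916.

0.3916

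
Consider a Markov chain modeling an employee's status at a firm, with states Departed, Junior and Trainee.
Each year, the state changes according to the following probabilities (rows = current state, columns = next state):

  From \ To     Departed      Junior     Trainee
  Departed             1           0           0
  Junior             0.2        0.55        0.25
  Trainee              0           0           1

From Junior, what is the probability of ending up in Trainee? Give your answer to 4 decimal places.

0.5556

Let h(s) be the probability of absorption at Trainee starting from transient state s. Then h(Trainee) = 1 and h(Departed) = 0. By first-step analysis:
h(Junior) = 0.2·0 + 0.55·h(Junior) + 0.25·1
Solving: h(Junior) = 0.5556.
Starting from Junior, the probability is 0.5556.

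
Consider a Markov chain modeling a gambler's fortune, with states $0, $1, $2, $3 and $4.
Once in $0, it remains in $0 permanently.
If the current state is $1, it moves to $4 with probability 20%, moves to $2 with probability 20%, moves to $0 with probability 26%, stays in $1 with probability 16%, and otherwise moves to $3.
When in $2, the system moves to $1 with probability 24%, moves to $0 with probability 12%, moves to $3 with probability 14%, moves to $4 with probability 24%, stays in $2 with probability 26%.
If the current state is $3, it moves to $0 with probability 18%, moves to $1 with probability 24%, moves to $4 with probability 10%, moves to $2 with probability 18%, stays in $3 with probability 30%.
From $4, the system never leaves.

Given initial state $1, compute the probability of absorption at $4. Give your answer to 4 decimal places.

0.4674

Let h(s) be the probability of absorption at $4 starting from transient state s. Then h($4) = 1 and h($0) = 0. By first-step analysis:
h($1) = 0.26·0 + 0.16·h($1) + 0.2·h($2) + 0.18·h($3) + 0.2·1
h($2) = 0.12·0 + 0.24·h($1) + 0.26·h($2) + 0.14·h($3) + 0.24·1
h($3) = 0.18·0 + 0.24·h($1) + 0.18·h($2) + 0.3·h($3) + 0.1·1
Solving: h($1) = 0.4674, h($2) = 0.5605, h($3) = 0.4472.
Starting from $1, the probability is 0.4674.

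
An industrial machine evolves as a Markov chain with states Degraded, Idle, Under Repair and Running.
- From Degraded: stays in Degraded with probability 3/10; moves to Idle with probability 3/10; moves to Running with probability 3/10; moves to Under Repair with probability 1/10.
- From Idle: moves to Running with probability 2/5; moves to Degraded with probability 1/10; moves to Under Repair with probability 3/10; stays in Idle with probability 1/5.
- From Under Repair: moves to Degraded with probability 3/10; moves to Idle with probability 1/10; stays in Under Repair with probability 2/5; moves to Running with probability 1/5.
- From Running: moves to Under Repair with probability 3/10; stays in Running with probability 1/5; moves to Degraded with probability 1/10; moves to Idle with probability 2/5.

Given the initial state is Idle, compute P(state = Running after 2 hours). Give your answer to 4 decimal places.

0.2500

Propagate the distribution vector 2 hours from Idle.
After 0 hours: (0.0000, 1.0000, 0.0000, 0.0000)
After 1 hour: (0.1000, 0.2000, 0.3000, 0.4000)
After 2 hours: (0.1800, 0.2600, 0.3100, 0.2500)
P(in Running after 2 hours) = 0.2500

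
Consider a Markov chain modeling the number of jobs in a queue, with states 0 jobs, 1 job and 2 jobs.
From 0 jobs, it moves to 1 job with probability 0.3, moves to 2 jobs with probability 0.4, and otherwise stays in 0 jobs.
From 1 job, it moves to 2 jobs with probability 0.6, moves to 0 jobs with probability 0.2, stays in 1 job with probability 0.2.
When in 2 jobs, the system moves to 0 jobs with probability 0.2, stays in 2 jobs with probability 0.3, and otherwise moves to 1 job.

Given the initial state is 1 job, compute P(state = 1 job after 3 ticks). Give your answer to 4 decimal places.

Propagate the distribution vector 3 ticks from 1 job.
After 0 ticks: (0.0000, 1.0000, 0.0000)
After 1 tick: (0.2000, 0.2000, 0.6000)
After 2 ticks: (0.2200, 0.4000, 0.3800)
After 3 ticks: (0.2220, 0.3360, 0.4420)
P(in 1 job after 3 ticks) = 0.3360

0.3360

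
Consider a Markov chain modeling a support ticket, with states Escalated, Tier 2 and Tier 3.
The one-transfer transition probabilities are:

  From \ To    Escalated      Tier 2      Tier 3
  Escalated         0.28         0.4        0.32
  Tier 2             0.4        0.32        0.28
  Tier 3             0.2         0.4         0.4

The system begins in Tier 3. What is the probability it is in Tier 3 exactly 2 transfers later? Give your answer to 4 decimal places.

Sum over the intermediate state after 1 transfer:
P = P(Tier 3→Escalated)·P(Escalated→Tier 3) + P(Tier 3→Tier 2)·P(Tier 2→Tier 3) + P(Tier 3→Tier 3)·P(Tier 3→Tier 3)
  = 0.2×0.32 + 0.4×0.28 + 0.4×0.4
  = 0.0640 + 0.1120 + 0.1600 = 0.3360

0.3360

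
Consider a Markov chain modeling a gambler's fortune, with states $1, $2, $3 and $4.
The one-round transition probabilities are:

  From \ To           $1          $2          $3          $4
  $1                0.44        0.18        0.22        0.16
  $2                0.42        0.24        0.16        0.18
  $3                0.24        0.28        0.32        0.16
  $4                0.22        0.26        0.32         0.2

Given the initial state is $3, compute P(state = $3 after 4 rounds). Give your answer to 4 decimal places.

Propagate the distribution vector 4 rounds from $3.
After 0 rounds: (0.0000, 0.0000, 1.0000, 0.0000)
After 1 round: (0.2400, 0.2800, 0.3200, 0.1600)
After 2 rounds: (0.3352, 0.2416, 0.2512, 0.1720)
After 3 rounds: (0.3471, 0.2334, 0.2478, 0.1717)
After 4 rounds: (0.3480, 0.2325, 0.2480, 0.1715)
P(in $3 after 4 rounds) = 0.2480

0.2480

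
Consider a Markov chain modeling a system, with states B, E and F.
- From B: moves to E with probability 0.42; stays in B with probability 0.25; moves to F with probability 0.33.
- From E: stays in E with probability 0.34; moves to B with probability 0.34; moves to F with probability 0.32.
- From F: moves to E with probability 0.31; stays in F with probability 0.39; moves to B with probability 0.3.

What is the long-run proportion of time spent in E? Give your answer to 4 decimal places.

0.3535

Let the stationary distribution be π with π = πP and π_1 + π_2 + π_3 = 1.
π_1 = 0.25·π_1 + 0.34·π_2 + 0.3·π_3
π_2 = 0.42·π_1 + 0.34·π_2 + 0.31·π_3
Solving with the normalization constraint gives π = (0.2992, 0.3535, 0.3473).
So the stationary probability of E is 0.3535.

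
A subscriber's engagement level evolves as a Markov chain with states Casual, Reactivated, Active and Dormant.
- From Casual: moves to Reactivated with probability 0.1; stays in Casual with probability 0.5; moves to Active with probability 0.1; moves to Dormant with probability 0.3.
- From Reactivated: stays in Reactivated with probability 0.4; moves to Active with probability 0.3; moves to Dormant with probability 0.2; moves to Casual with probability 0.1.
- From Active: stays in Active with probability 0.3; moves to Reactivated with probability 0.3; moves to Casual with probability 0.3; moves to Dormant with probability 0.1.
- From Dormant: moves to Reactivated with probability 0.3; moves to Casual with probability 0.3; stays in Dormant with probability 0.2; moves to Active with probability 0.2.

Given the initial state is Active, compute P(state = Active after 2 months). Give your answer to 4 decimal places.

Propagate the distribution vector 2 months from Active.
After 0 months: (0.0000, 0.0000, 1.0000, 0.0000)
After 1 month: (0.3000, 0.3000, 0.3000, 0.1000)
After 2 months: (0.3000, 0.2700, 0.2300, 0.2000)
P(in Active after 2 months) = 0.2300

0.2300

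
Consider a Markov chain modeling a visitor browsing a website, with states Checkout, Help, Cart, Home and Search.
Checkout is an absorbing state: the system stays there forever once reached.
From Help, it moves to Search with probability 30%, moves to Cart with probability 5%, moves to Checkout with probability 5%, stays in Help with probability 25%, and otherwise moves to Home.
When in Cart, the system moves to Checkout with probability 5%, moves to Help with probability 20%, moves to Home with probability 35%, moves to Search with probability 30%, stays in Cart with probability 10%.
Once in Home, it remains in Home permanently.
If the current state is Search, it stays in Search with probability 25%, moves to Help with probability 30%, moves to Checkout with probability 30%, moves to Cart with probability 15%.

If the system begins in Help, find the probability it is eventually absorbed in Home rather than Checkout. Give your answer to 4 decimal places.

0.6731

Let h(s) be the probability of absorption at Home starting from transient state s. Then h(Home) = 1 and h(Checkout) = 0. By first-step analysis:
h(Help) = 0.05·0 + 0.25·h(Help) + 0.05·h(Cart) + 0.35·1 + 0.3·h(Search)
h(Cart) = 0.05·0 + 0.2·h(Help) + 0.1·h(Cart) + 0.35·1 + 0.3·h(Search)
h(Search) = 0.3·0 + 0.3·h(Help) + 0.15·h(Cart) + 0.25·h(Search)
Solving: h(Help) = 0.6731, h(Cart) = 0.6731, h(Search) = 0.4038.
Starting from Help, the probability is 0.6731.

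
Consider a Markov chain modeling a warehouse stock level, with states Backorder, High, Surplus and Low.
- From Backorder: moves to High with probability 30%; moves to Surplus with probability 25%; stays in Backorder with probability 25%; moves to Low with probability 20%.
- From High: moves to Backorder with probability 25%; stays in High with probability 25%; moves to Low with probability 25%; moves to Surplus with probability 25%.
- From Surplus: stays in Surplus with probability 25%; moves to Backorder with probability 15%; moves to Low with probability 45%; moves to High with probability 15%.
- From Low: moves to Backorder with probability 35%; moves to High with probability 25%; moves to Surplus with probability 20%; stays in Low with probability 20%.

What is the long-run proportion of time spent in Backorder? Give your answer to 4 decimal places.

Let the stationary distribution be π with π = πP and π_1 + π_2 + π_3 + π_4 = 1.
π_1 = 0.25·π_1 + 0.25·π_2 + 0.15·π_3 + 0.35·π_4
π_2 = 0.3·π_1 + 0.25·π_2 + 0.15·π_3 + 0.25·π_4
π_3 = 0.25·π_1 + 0.25·π_2 + 0.25·π_3 + 0.2·π_4
Solving with the normalization constraint gives π = (0.2535, 0.2390, 0.2364, 0.2711).
So the stationary probability of Backorder is 0.2535.

0.2535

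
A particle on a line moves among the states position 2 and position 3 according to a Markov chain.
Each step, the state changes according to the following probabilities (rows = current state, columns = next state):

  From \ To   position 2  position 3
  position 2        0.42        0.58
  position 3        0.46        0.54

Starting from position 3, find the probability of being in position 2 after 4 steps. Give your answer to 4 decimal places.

0.4423

Propagate the distribution vector 4 steps from position 3.
After 0 steps: (0.0000, 1.0000)
After 1 step: (0.4600, 0.5400)
After 2 steps: (0.4416, 0.5584)
After 3 steps: (0.4423, 0.5577)
After 4 steps: (0.4423, 0.5577)
P(in position 2 after 4 steps) = 0.4423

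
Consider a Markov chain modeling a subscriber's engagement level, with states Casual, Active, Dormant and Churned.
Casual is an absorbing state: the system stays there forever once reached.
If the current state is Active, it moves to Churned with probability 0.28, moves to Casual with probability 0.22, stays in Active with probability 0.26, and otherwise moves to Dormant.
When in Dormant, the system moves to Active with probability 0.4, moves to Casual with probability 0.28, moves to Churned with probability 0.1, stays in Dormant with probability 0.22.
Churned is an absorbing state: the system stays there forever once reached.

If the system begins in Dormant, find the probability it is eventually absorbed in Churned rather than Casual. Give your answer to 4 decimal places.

Let h(s) be the probability of absorption at Churned starting from transient state s. Then h(Churned) = 1 and h(Casual) = 0. By first-step analysis:
h(Active) = 0.22·0 + 0.26·h(Active) + 0.24·h(Dormant) + 0.28·1
h(Dormant) = 0.28·0 + 0.4·h(Active) + 0.22·h(Dormant) + 0.1·1
Solving: h(Active) = 0.5037, h(Dormant) = 0.3865.
Starting from Dormant, the probability is 0.3865.

0.3865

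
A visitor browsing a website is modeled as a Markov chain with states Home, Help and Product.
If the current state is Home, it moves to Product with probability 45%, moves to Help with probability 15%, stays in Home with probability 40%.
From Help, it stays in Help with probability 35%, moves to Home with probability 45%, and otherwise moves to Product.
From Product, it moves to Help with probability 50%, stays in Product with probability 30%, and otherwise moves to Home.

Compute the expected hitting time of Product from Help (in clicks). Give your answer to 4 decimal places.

3.2558

Let t(s) be the expected number of clicks to first reach Product from state s, with t(Product) = 0. Conditioning on the first click:
t(Home) = 1 + 0.4·t(Home) + 0.15·t(Help)
t(Help) = 1 + 0.45·t(Home) + 0.35·t(Help)
Solving: t(Home) = 2.4806, t(Help) = 3.2558.
Expected clicks from Help to Product: 3.2558.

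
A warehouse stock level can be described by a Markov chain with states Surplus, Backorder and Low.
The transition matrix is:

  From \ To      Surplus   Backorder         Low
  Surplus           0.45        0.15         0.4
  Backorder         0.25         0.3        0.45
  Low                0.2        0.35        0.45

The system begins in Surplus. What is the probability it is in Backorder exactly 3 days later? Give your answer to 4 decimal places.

Propagate the distribution vector 3 days from Surplus.
After 0 days: (1.0000, 0.0000, 0.0000)
After 1 day: (0.4500, 0.1500, 0.4000)
After 2 days: (0.3200, 0.2525, 0.4275)
After 3 days: (0.2926, 0.2734, 0.4340)
P(in Backorder after 3 days) = 0.2734

0.2734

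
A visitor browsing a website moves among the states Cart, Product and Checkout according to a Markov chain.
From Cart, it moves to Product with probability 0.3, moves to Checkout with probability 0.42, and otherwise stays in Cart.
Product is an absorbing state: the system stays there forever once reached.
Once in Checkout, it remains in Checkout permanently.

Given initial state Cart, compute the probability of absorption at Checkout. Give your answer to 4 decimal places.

Let h(s) be the probability of absorption at Checkout starting from transient state s. Then h(Checkout) = 1 and h(Product) = 0. By first-step analysis:
h(Cart) = 0.28·h(Cart) + 0.3·0 + 0.42·1
Solving: h(Cart) = 0.5833.
Starting from Cart, the probability is 0.5833.

0.5833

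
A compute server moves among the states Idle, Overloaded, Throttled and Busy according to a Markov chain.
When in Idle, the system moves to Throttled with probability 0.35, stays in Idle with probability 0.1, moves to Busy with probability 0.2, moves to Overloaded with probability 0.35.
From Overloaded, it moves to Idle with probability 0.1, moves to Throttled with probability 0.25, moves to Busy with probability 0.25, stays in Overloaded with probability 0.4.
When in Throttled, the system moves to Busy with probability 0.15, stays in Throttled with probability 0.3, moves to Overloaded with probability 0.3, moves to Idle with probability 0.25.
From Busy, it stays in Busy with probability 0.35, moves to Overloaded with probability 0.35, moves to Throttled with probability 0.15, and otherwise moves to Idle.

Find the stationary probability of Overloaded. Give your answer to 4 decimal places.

0.3551

Let the stationary distribution be π with π = πP and π_1 + π_2 + π_3 + π_4 = 1.
π_1 = 0.1·π_1 + 0.1·π_2 + 0.25·π_3 + 0.15·π_4
π_2 = 0.35·π_1 + 0.4·π_2 + 0.3·π_3 + 0.35·π_4
π_3 = 0.35·π_1 + 0.25·π_2 + 0.3·π_3 + 0.15·π_4
Solving with the normalization constraint gives π = (0.1501, 0.3551, 0.2536, 0.2413).
So the stationary probability of Overloaded is 0.3551.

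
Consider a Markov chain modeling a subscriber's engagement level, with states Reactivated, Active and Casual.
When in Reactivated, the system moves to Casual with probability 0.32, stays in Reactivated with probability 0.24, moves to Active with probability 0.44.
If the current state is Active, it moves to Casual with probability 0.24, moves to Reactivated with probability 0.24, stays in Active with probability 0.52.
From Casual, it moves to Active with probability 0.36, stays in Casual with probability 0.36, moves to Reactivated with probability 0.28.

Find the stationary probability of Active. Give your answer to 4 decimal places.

Let the stationary distribution be π with π = πP and π_1 + π_2 + π_3 = 1.
π_1 = 0.24·π_1 + 0.24·π_2 + 0.28·π_3
π_2 = 0.44·π_1 + 0.52·π_2 + 0.36·π_3
Solving with the normalization constraint gives π = (0.2518, 0.4526, 0.2956).
So the stationary probability of Active is 0.4526.

0.4526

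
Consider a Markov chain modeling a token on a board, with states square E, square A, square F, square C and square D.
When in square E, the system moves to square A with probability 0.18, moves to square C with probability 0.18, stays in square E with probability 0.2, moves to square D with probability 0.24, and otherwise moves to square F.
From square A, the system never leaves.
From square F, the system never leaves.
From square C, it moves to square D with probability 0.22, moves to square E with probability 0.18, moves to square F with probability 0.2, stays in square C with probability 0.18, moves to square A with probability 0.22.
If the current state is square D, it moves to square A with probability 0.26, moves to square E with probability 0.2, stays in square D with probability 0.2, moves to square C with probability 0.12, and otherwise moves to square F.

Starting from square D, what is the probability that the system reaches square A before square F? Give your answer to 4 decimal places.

Let h(s) be the probability of absorption at square A starting from transient state s. Then h(square A) = 1 and h(square F) = 0. By first-step analysis:
h(square E) = 0.2·h(square E) + 0.18·1 + 0.2·0 + 0.18·h(square C) + 0.24·h(square D)
h(square C) = 0.18·h(square E) + 0.22·1 + 0.2·0 + 0.18·h(square C) + 0.22·h(square D)
h(square D) = 0.2·h(square E) + 0.26·1 + 0.22·0 + 0.12·h(square C) + 0.2·h(square D)
Solving: h(square E) = 0.5004, h(square C) = 0.5198, h(square D) = 0.5281.
Starting from square D, the probability is 0.5281.

0.5281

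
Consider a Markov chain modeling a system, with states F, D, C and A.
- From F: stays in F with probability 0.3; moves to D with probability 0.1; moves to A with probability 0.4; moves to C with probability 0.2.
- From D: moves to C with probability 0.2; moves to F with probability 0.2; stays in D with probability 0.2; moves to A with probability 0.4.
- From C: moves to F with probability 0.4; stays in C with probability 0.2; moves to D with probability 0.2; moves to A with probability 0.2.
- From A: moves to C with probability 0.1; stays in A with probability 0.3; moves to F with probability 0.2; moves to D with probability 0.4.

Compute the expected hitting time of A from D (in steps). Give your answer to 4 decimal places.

2.7778

Let t(s) be the expected number of steps to first reach A from state s, with t(A) = 0. Conditioning on the first step:
t(F) = 1 + 0.3·t(F) + 0.1·t(D) + 0.2·t(C)
t(D) = 1 + 0.2·t(F) + 0.2·t(D) + 0.2·t(C)
t(C) = 1 + 0.4·t(F) + 0.2·t(D) + 0.2·t(C)
Solving: t(F) = 2.7778, t(D) = 2.7778, t(C) = 3.3333.
Expected steps from D to A: 2.7778.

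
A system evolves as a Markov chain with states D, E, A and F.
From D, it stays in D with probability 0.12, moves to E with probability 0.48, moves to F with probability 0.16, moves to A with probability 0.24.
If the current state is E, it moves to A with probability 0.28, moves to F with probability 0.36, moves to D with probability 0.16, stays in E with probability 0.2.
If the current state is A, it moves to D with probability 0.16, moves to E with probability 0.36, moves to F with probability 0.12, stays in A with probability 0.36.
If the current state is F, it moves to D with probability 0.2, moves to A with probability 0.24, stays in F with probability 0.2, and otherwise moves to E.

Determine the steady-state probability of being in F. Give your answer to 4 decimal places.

Let the stationary distribution be π with π = πP and π_1 + π_2 + π_3 + π_4 = 1.
π_1 = 0.12·π_1 + 0.16·π_2 + 0.16·π_3 + 0.2·π_4
π_2 = 0.48·π_1 + 0.2·π_2 + 0.36·π_3 + 0.36·π_4
π_3 = 0.24·π_1 + 0.28·π_2 + 0.36·π_3 + 0.24·π_4
Solving with the normalization constraint gives π = (0.1624, 0.3271, 0.2876, 0.2228).
So the stationary probability of F is 0.2228.

0.2228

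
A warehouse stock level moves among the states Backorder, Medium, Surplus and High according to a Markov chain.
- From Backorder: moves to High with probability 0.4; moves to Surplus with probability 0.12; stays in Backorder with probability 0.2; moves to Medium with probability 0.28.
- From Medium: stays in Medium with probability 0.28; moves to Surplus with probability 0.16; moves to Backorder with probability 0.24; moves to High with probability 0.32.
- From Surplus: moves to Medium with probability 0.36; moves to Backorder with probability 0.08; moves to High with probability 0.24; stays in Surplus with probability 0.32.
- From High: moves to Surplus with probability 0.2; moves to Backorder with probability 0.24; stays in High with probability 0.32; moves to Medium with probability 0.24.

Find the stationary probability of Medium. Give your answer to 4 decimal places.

Let the stationary distribution be π with π = πP and π_1 + π_2 + π_3 + π_4 = 1.
π_1 = 0.2·π_1 + 0.24·π_2 + 0.08·π_3 + 0.24·π_4
π_2 = 0.28·π_1 + 0.28·π_2 + 0.36·π_3 + 0.24·π_4
π_3 = 0.12·π_1 + 0.16·π_2 + 0.32·π_3 + 0.2·π_4
Solving with the normalization constraint gives π = (0.2006, 0.2829, 0.1962, 0.3204).
So the stationary probability of Medium is 0.2829.

0.2829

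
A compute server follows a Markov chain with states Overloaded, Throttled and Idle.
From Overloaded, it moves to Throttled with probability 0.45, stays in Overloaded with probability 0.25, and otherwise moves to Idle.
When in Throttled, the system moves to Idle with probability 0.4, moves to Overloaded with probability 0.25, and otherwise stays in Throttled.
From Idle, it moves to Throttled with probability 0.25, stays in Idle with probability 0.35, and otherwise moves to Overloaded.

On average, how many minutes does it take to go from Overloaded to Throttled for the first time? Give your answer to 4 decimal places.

2.5850

Let t(s) be the expected number of minutes to first reach Throttled from state s, with t(Throttled) = 0. Conditioning on the first minute:
t(Overloaded) = 1 + 0.25·t(Overloaded) + 0.3·t(Idle)
t(Idle) = 1 + 0.4·t(Overloaded) + 0.35·t(Idle)
Solving: t(Overloaded) = 2.5850, t(Idle) = 3.1293.
Expected minutes from Overloaded to Throttled: 2.5850.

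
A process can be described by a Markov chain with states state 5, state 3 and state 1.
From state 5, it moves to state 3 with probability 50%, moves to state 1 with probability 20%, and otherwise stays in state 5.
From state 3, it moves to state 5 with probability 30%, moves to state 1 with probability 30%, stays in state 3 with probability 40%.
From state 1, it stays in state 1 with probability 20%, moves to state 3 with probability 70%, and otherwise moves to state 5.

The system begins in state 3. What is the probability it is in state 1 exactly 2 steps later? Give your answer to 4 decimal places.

0.2400

Sum over the intermediate state after 1 step:
P = P(state 3→state 5)·P(state 5→state 1) + P(state 3→state 3)·P(state 3→state 1) + P(state 3→state 1)·P(state 1→state 1)
  = 0.3×0.2 + 0.4×0.3 + 0.3×0.2
  = 0.0600 + 0.1200 + 0.0600 = 0.2400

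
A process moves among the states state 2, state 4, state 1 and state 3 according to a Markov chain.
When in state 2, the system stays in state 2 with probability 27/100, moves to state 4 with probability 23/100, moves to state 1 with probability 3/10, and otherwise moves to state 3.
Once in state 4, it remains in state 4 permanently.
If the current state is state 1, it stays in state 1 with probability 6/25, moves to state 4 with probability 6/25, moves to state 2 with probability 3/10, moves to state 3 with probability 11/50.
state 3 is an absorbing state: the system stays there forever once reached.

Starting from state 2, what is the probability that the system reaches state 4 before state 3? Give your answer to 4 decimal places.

0.5310

Let h(s) be the probability of absorption at state 4 starting from transient state s. Then h(state 4) = 1 and h(state 3) = 0. By first-step analysis:
h(state 2) = 0.27·h(state 2) + 0.23·1 + 0.3·h(state 1) + 0.2·0
h(state 1) = 0.3·h(state 2) + 0.24·1 + 0.24·h(state 1) + 0.22·0
Solving: h(state 2) = 0.5310, h(state 1) = 0.5254.
Starting from state 2, the probability is 0.5310.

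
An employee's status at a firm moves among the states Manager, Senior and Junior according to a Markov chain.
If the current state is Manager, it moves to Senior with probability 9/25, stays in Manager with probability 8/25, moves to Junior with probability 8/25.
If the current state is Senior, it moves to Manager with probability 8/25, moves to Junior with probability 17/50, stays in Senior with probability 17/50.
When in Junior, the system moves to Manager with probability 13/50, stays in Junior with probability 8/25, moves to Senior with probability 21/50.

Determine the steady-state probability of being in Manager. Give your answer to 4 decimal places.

0.3004

Let the stationary distribution be π with π = πP and π_1 + π_2 + π_3 = 1.
π_1 = 0.32·π_1 + 0.32·π_2 + 0.26·π_3
π_2 = 0.36·π_1 + 0.34·π_2 + 0.42·π_3
Solving with the normalization constraint gives π = (0.3004, 0.3722, 0.3274).
So the stationary probability of Manager is 0.3004.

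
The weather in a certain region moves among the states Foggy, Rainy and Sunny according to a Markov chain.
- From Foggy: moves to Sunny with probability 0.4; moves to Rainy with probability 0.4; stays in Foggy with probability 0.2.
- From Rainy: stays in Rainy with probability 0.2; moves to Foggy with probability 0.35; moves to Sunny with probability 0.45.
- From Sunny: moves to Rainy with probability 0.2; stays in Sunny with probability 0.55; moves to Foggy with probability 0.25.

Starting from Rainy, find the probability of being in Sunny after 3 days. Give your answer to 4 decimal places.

Propagate the distribution vector 3 days from Rainy.
After 0 days: (0.0000, 1.0000, 0.0000)
After 1 day: (0.3500, 0.2000, 0.4500)
After 2 days: (0.2525, 0.2700, 0.4775)
After 3 days: (0.2644, 0.2505, 0.4851)
P(in Sunny after 3 days) = 0.4851

0.4851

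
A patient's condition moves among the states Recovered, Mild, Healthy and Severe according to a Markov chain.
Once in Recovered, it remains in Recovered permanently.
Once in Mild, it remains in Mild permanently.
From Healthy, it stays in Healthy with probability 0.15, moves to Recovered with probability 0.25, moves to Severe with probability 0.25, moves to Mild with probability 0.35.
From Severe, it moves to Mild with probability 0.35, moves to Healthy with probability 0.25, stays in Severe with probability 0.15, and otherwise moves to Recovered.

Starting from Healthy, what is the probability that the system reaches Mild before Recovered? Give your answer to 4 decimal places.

0.5833

Let h(s) be the probability of absorption at Mild starting from transient state s. Then h(Mild) = 1 and h(Recovered) = 0. By first-step analysis:
h(Healthy) = 0.25·0 + 0.35·1 + 0.15·h(Healthy) + 0.25·h(Severe)
h(Severe) = 0.25·0 + 0.35·1 + 0.25·h(Healthy) + 0.15·h(Severe)
Solving: h(Healthy) = 0.5833, h(Severe) = 0.5833.
Starting from Healthy, the probability is 0.5833.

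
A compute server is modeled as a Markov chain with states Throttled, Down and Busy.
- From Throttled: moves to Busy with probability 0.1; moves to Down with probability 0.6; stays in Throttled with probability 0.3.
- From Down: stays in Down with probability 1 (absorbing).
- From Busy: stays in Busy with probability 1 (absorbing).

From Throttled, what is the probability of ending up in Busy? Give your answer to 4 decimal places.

Let h(s) be the probability of absorption at Busy starting from transient state s. Then h(Busy) = 1 and h(Down) = 0. By first-step analysis:
h(Throttled) = 0.3·h(Throttled) + 0.6·0 + 0.1·1
Solving: h(Throttled) = 0.1429.
Starting from Throttled, the probability is 0.1429.

0.1429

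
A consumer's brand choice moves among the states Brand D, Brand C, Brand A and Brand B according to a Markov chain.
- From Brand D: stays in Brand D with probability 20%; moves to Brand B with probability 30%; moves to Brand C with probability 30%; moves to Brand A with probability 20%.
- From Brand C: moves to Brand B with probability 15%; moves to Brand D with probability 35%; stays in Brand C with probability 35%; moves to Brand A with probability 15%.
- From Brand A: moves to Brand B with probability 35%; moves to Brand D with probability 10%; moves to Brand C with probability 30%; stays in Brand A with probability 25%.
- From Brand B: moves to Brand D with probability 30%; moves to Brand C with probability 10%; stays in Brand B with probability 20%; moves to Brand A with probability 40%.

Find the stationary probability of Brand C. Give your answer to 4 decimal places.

0.2636

Let the stationary distribution be π with π = πP and π_1 + π_2 + π_3 + π_4 = 1.
π_1 = 0.2·π_1 + 0.35·π_2 + 0.1·π_3 + 0.3·π_4
π_2 = 0.3·π_1 + 0.35·π_2 + 0.3·π_3 + 0.1·π_4
π_3 = 0.2·π_1 + 0.15·π_2 + 0.25·π_3 + 0.4·π_4
Solving with the normalization constraint gives π = (0.2395, 0.2636, 0.2489, 0.2481).
So the stationary probability of Brand C is 0.2636.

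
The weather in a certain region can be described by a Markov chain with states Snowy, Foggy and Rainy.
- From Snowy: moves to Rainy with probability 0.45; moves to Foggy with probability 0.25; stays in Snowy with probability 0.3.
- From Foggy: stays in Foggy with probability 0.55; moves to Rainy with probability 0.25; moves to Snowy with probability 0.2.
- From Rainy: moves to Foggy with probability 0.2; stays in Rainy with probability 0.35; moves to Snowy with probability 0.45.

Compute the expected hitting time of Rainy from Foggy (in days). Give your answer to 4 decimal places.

3.3962

Let t(s) be the expected number of days to first reach Rainy from state s, with t(Rainy) = 0. Conditioning on the first day:
t(Snowy) = 1 + 0.3·t(Snowy) + 0.25·t(Foggy)
t(Foggy) = 1 + 0.2·t(Snowy) + 0.55·t(Foggy)
Solving: t(Snowy) = 2.6415, t(Foggy) = 3.3962.
Expected days from Foggy to Rainy: 3.3962.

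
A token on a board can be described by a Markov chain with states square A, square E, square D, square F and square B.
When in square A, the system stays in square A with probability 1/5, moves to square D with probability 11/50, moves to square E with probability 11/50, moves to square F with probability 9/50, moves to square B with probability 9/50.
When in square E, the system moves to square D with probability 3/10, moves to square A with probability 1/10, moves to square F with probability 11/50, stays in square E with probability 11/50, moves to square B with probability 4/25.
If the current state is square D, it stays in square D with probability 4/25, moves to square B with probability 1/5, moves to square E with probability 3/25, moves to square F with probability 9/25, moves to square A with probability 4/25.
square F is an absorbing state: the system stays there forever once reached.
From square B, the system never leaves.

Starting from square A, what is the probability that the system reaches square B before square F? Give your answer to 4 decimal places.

0.4419

Let h(s) be the probability of absorption at square B starting from transient state s. Then h(square B) = 1 and h(square F) = 0. By first-step analysis:
h(square A) = 0.2·h(square A) + 0.22·h(square E) + 0.22·h(square D) + 0.18·0 + 0.18·1
h(square E) = 0.1·h(square A) + 0.22·h(square E) + 0.3·h(square D) + 0.22·0 + 0.16·1
h(square D) = 0.16·h(square A) + 0.12·h(square E) + 0.16·h(square D) + 0.36·0 + 0.2·1
Solving: h(square A) = 0.4419, h(square E) = 0.4082, h(square D) = 0.3806.
Starting from square A, the probability is 0.4419.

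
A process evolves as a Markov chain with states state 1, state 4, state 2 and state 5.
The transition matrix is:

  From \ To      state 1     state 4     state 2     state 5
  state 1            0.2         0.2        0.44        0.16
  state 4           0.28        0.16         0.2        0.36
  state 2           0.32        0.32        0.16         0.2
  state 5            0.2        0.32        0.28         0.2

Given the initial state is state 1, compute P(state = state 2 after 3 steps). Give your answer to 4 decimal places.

0.2727

Propagate the distribution vector 3 steps from state 1.
After 0 steps: (1.0000, 0.0000, 0.0000, 0.0000)
After 1 step: (0.2000, 0.2000, 0.4400, 0.1600)
After 2 steps: (0.2688, 0.2640, 0.2432, 0.2240)
After 3 steps: (0.2503, 0.2455, 0.2727, 0.2315)
P(in state 2 after 3 steps) = 0.2727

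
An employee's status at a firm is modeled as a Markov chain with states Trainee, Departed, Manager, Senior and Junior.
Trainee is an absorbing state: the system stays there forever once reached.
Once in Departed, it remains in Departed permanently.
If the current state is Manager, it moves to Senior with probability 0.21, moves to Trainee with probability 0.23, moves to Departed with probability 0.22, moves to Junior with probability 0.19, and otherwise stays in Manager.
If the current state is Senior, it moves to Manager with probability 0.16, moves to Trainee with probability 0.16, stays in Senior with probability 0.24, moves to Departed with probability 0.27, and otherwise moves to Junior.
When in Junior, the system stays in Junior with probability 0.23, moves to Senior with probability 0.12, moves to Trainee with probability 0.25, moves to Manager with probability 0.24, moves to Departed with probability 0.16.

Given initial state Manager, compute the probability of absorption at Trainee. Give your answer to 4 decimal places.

0.5019

Let h(s) be the probability of absorption at Trainee starting from transient state s. Then h(Trainee) = 1 and h(Departed) = 0. By first-step analysis:
h(Manager) = 0.23·1 + 0.22·0 + 0.15·h(Manager) + 0.21·h(Senior) + 0.19·h(Junior)
h(Senior) = 0.16·1 + 0.27·0 + 0.16·h(Manager) + 0.24·h(Senior) + 0.17·h(Junior)
h(Junior) = 0.25·1 + 0.16·0 + 0.24·h(Manager) + 0.12·h(Senior) + 0.23·h(Junior)
Solving: h(Manager) = 0.5019, h(Senior) = 0.4391, h(Junior) = 0.5496.
Starting from Manager, the probability is 0.5019.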